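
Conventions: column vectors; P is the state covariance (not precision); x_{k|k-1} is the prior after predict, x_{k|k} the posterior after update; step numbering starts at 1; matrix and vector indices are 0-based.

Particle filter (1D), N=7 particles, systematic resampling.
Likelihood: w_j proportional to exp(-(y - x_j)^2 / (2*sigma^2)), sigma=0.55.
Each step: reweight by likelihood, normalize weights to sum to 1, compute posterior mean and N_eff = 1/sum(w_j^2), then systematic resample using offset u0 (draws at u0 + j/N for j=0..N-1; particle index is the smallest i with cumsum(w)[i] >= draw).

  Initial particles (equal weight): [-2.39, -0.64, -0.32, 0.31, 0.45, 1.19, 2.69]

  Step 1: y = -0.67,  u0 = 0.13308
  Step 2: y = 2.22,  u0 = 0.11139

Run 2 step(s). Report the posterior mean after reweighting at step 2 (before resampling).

step 1: w=[0.0035, 0.4631, 0.3788, 0.0948, 0.0583, 0.0015, 0.0000]  mean=-0.3685  Neff=2.7004  idx=[1, 1, 1, 2, 2, 3, 4]
step 2: w=[0.0002, 0.0002, 0.0002, 0.0029, 0.0029, 0.2972, 0.6965]  mean=0.4034  Neff=1.7438  idx=[5, 5, 6, 6, 6, 6, 6]

post_mean = 0.4034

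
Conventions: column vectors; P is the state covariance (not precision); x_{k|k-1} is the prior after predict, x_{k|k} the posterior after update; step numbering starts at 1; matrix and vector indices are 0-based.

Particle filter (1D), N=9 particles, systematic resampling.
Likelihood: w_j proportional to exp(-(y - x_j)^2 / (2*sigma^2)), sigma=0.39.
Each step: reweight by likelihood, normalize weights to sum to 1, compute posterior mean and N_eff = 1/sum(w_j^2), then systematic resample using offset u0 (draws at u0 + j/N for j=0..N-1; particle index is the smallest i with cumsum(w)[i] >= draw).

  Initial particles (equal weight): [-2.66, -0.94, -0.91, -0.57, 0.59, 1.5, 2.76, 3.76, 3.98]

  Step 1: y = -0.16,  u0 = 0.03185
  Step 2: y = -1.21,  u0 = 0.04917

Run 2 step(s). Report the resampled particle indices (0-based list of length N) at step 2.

step 1: w=[0.0000, 0.1319, 0.1534, 0.5611, 0.1534, 0.0001, 0.0000, 0.0000, 0.0000]  mean=-0.4928  Neff=2.6365  idx=[1, 2, 2, 3, 3, 3, 3, 3, 4]
step 2: w=[0.2201, 0.2081, 0.2081, 0.0728, 0.0728, 0.0728, 0.0728, 0.0728, 0.0000]  mean=-0.7929  Neff=6.1927  idx=[0, 0, 1, 1, 2, 2, 4, 5, 7]

resampled_idx = [0, 0, 1, 1, 2, 2, 4, 5, 7]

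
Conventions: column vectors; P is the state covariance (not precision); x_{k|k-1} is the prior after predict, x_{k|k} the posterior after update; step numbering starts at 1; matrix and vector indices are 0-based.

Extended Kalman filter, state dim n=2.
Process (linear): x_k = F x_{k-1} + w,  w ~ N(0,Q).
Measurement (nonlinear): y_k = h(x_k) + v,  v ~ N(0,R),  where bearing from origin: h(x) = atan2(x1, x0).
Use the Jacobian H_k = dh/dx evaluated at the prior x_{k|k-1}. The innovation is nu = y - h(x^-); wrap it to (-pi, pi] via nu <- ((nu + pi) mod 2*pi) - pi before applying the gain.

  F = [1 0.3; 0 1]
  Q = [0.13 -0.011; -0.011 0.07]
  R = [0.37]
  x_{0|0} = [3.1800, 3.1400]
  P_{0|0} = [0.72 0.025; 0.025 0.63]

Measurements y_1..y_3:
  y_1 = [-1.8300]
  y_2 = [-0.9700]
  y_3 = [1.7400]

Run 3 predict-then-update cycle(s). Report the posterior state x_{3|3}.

step 1: x^-=[4.1220, 3.1400]  P^-=[0.9217 0.2030; 0.2030 0.7000]  H_jac=[-0.1169 0.1535]  S=[0.3918]  K=[-0.1956; 0.2137]  nu=[-2.4810]  x^+=[4.6072, 2.6099]  P^+=[0.9067 0.2194; 0.2194 0.6821]
step 2: x^-=[5.3901, 2.6099]  P^-=[1.2297 0.4130; 0.4130 0.7521]  H_jac=[-0.0728 0.1503]  S=[0.3845]  K=[-0.0713; 0.2158]  nu=[-1.4209]  x^+=[5.4915, 2.3032]  P^+=[1.2278 0.4189; 0.4189 0.7342]
step 3: x^-=[6.1824, 2.3032]  P^-=[1.6752 0.6282; 0.6282 0.8042]  H_jac=[-0.0529 0.1420]  S=[0.3815]  K=[0.0015; 0.2123]  nu=[1.3834]  x^+=[6.1845, 2.5969]  P^+=[1.6752 0.6281; 0.6281 0.7870]

x_post = [6.1845, 2.5969]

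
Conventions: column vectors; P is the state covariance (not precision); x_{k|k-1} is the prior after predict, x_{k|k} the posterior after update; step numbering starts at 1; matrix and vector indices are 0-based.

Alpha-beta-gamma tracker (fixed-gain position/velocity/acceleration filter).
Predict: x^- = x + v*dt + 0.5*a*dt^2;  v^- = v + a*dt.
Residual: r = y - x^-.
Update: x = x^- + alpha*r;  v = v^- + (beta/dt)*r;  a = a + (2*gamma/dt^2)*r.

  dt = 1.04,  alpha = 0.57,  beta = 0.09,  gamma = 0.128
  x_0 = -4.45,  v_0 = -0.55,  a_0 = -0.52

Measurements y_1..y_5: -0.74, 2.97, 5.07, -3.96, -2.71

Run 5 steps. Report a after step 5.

step 1: x_pred=-5.3032  r=4.5632  x^+=-2.7022  v^+=-0.6959  a^+=0.5601
step 2: x_pred=-3.1230  r=6.0930  x^+=0.3500  v^+=0.4138  a^+=2.0022
step 3: x_pred=1.8632  r=3.2068  x^+=3.6911  v^+=2.7736  a^+=2.7612
step 4: x_pred=8.0689  r=-12.0289  x^+=1.2124  v^+=4.6043  a^+=-0.0859
step 5: x_pred=5.9545  r=-8.6645  x^+=1.0157  v^+=3.7652  a^+=-2.1366

a_post = -2.1366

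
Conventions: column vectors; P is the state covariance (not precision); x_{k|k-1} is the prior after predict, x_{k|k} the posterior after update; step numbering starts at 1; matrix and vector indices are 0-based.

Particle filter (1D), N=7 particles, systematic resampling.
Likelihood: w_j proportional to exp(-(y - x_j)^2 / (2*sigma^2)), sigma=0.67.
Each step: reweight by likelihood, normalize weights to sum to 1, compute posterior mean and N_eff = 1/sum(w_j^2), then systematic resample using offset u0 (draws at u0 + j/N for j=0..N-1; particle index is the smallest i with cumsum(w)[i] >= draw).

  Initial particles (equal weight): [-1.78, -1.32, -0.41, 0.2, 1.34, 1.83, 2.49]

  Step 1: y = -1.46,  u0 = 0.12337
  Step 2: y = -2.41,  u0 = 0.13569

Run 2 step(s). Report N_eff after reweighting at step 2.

step 1: w=[0.4037, 0.4427, 0.1325, 0.0210, 0.0001, 0.0000, 0.0000]  mean=-1.3530  Neff=2.6529  idx=[0, 0, 1, 1, 1, 1, 3]
step 2: w=[0.2734, 0.2734, 0.1133, 0.1133, 0.1133, 0.1133, 0.0002]  mean=-1.5712  Neff=4.9804  idx=[0, 1, 1, 2, 3, 4, 5]

N_eff = 4.9804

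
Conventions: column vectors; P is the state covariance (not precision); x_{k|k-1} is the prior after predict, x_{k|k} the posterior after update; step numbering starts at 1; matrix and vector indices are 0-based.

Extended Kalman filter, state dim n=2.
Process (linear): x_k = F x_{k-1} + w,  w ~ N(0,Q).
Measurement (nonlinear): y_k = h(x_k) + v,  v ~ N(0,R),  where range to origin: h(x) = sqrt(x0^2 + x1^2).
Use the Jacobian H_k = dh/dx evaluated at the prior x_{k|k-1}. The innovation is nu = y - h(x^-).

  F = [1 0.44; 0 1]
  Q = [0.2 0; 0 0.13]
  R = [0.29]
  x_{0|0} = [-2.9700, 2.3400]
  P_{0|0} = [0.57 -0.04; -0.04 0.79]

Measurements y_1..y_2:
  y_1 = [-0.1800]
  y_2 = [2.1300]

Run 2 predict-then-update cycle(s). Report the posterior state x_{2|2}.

x_post = [-1.7329, 0.3983]

step 1: x^-=[-1.9404, 2.3400]  P^-=[0.8877 0.3076; 0.3076 0.9200]  H_jac=[-0.6383 0.7698]  S=[0.8946]  K=[-0.3688; 0.5722]  nu=[-3.2199]  x^+=[-0.7530, 0.4977]  P^+=[0.7661 0.4963; 0.4963 0.6271]
step 2: x^-=[-0.5341, 0.4977]  P^-=[1.5243 0.7723; 0.7723 0.7571]  H_jac=[-0.7316 0.6818]  S=[0.6873]  K=[-0.8563; -0.0710]  nu=[1.4000]  x^+=[-1.7329, 0.3983]  P^+=[1.0203 0.7305; 0.7305 0.7537]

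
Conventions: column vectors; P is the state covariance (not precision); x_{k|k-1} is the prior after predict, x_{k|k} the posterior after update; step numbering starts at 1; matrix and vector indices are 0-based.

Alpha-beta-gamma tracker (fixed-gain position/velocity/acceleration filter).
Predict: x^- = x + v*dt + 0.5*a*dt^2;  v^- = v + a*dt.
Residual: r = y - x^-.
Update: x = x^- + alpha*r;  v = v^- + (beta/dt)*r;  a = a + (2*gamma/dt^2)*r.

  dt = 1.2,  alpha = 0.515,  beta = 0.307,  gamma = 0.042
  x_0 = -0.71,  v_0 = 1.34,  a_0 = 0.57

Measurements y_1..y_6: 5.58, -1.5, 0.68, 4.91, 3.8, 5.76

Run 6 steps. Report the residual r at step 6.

step 1: x_pred=1.3084  r=4.2716  x^+=3.5083  v^+=3.1168  a^+=0.8192
step 2: x_pred=7.8383  r=-9.3383  x^+=3.0291  v^+=1.7108  a^+=0.2744
step 3: x_pred=5.2796  r=-4.5996  x^+=2.9108  v^+=0.8634  a^+=0.0061
step 4: x_pred=3.9513  r=0.9587  x^+=4.4450  v^+=1.1160  a^+=0.0621
step 5: x_pred=5.8289  r=-2.0289  x^+=4.7840  v^+=0.6714  a^+=-0.0563
step 6: x_pred=5.5492  r=0.2108  x^+=5.6578  v^+=0.6578  a^+=-0.0440

resid = 0.2108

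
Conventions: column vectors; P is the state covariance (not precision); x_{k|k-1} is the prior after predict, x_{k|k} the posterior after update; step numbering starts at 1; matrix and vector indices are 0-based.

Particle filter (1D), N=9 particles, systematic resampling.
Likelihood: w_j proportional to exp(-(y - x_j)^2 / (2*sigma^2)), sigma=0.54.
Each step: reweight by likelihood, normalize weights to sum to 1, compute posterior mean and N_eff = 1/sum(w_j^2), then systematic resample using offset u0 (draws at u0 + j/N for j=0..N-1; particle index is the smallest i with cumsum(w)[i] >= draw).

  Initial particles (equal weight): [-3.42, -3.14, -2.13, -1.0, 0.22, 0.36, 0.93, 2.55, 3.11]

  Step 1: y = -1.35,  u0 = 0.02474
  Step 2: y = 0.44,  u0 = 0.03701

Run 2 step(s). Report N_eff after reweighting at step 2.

N_eff = 6.0025

step 1: w=[0.0005, 0.0035, 0.2963, 0.6817, 0.0123, 0.0056, 0.0001, 0.0000, 0.0000]  mean=-1.3207  Neff=1.8093  idx=[2, 2, 2, 3, 3, 3, 3, 3, 3]
step 2: w=[0.0001, 0.0001, 0.0001, 0.1666, 0.1666, 0.1666, 0.1666, 0.1666, 0.1666]  mean=-1.0002  Neff=6.0025  idx=[3, 3, 4, 5, 5, 6, 7, 7, 8]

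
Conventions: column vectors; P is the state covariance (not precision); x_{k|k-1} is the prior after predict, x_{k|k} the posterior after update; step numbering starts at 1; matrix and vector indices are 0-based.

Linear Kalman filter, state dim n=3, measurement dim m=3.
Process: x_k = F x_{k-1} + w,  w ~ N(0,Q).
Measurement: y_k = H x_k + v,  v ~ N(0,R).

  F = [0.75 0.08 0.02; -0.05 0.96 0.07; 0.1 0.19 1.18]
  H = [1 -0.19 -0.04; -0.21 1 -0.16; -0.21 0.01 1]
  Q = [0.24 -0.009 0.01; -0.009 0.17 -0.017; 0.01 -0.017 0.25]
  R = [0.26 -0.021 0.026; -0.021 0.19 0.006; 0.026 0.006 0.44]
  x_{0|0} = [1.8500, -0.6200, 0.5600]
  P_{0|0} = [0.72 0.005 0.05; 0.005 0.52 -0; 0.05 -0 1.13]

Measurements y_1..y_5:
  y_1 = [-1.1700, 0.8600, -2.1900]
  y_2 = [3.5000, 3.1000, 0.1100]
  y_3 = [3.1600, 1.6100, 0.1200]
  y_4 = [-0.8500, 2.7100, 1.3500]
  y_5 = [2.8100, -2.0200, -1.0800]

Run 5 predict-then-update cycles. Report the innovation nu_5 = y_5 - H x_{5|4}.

step 1: x^-=[1.3491, -0.6485, 0.7280]  P^-=[0.6509 0.0117 0.1437; 0.0117 0.6557 0.1654; 0.1437 0.1654 1.8614]  S=[0.9241 -0.2816 -0.0724; -0.2816 0.8739 -0.1192; -0.0724 -0.1192 2.2731]  K=[0.7182 0.0661 0.0295; 0.1147 0.7704 0.1186; 0.0898 -0.0470 0.8067]  nu=[-2.6132, 1.9083, -2.6282]  x^+=[-0.4789, 0.2101, -1.7166]  P^+=[0.1987 0.0511 0.0733; 0.0511 0.1664 0.0689; 0.0733 0.0689 0.3717]
step 2: x^-=[-0.3767, 0.1055, -2.0336]  P^-=[0.3616 0.0389 0.1156; 0.0389 0.3295 0.1226; 0.1156 0.1226 0.8257]  S=[0.6126 -0.1325 0.0116; -0.1325 0.5088 -0.0131; 0.0116 -0.0131 1.2354]  K=[0.5792 0.0424 0.0275; 0.0850 0.6178 0.1011; 0.0782 -0.0293 0.6487]  nu=[3.8154, 2.5900, 2.0634]  x^+=[1.9999, 2.2385, -0.4728]  P^+=[0.1603 0.0394 0.0607; 0.0394 0.1337 0.0573; 0.0607 0.0573 0.2994]
step 3: x^-=[1.6695, 2.0158, 0.0674]  P^-=[0.3379 0.0285 0.0965; 0.0285 0.2985 0.0973; 0.0965 0.0973 0.7149]  S=[0.5928 -0.1301 0.0061; -0.1301 0.4851 -0.0164; 0.0061 -0.0164 1.1311]  K=[0.5612 0.0317 0.0203; 0.0752 0.5942 0.0916; 0.0688 -0.0378 0.6140]  nu=[1.8762, -0.0444, 0.3831]  x^+=[2.7287, 2.1656, 0.4333]  P^+=[0.1548 0.0358 0.0559; 0.0358 0.1277 0.0521; 0.0559 0.0521 0.2829]
step 4: x^-=[2.2285, 1.9729, 1.1957]  P^-=[0.3341 0.0252 0.0903; 0.0252 0.2927 0.0888; 0.0903 0.0888 0.6880]  S=[0.5904 -0.1307 0.0031; -0.1307 0.4821 -0.0191; 0.0031 -0.0191 1.1065]  K=[0.5580 0.0287 0.0173; 0.0726 0.5898 0.0880; 0.0652 -0.0420 0.6045]  nu=[-2.6558, 1.3964, 0.6026]  x^+=[0.7970, 2.6567, 1.3281]  P^+=[0.1537 0.0348 0.0542; 0.0348 0.1264 0.0502; 0.0542 0.0502 0.2783]
step 5: x^-=[0.8368, 2.6036, 2.1517]  P^-=[0.3334 0.0243 0.0883; 0.0243 0.2913 0.0860; 0.0883 0.0860 0.6803]  S=[0.5900 -0.1309 0.0021; -0.1309 0.4816 -0.0201; 0.0021 -0.0201 1.0995]  K=[0.5574 0.0280 0.0163; 0.0719 0.5888 0.0869; 0.0641 -0.0434 0.6017]  nu=[2.5539, -4.1036, -3.0820]  x^+=[2.0953, 0.1033, 0.6390]  P^+=[0.1535 0.0345 0.0537; 0.0345 0.1261 0.0496; 0.0537 0.0496 0.2769]

innov = [2.5539, -4.1036, -3.0820]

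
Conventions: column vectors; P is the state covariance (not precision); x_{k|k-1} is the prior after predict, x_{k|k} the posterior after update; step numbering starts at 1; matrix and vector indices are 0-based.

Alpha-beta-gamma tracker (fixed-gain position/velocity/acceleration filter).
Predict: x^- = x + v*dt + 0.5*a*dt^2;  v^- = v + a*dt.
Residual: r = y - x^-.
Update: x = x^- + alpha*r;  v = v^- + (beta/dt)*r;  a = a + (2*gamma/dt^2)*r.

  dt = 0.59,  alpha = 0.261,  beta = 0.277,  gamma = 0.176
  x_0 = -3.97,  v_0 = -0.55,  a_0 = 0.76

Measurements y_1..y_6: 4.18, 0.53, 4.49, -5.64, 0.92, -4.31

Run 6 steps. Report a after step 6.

step 1: x_pred=-4.1622  r=8.3422  x^+=-1.9849  v^+=3.8150  a^+=9.1957
step 2: x_pred=1.8665  r=-1.3365  x^+=1.5176  v^+=8.6130  a^+=7.8443
step 3: x_pred=7.9646  r=-3.4746  x^+=7.0577  v^+=11.6098  a^+=4.3307
step 4: x_pred=14.6613  r=-20.3013  x^+=9.3626  v^+=4.6337  a^+=-16.1980
step 5: x_pred=9.2772  r=-8.3572  x^+=7.0960  v^+=-8.8468  a^+=-24.6489
step 6: x_pred=-2.4138  r=-1.8962  x^+=-2.9087  v^+=-24.2799  a^+=-26.5664

a_post = -26.5664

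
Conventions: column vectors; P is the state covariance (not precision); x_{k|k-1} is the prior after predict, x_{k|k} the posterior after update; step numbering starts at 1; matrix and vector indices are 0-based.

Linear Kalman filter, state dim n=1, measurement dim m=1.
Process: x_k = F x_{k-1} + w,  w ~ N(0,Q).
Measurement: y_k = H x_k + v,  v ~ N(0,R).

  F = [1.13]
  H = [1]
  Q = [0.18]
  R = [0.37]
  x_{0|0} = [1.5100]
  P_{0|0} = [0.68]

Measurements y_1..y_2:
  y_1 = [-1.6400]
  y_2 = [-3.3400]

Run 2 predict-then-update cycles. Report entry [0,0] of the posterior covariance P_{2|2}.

P_post[0,0] = 0.2178

step 1: x^-=[1.7063]  P^-=[1.0483]  S=[1.4183]  K=[0.7391]  nu=[-3.3463]  x^+=[-0.7670]  P^+=[0.2735]
step 2: x^-=[-0.8667]  P^-=[0.5292]  S=[0.8992]  K=[0.5885]  nu=[-2.4733]  x^+=[-2.3223]  P^+=[0.2178]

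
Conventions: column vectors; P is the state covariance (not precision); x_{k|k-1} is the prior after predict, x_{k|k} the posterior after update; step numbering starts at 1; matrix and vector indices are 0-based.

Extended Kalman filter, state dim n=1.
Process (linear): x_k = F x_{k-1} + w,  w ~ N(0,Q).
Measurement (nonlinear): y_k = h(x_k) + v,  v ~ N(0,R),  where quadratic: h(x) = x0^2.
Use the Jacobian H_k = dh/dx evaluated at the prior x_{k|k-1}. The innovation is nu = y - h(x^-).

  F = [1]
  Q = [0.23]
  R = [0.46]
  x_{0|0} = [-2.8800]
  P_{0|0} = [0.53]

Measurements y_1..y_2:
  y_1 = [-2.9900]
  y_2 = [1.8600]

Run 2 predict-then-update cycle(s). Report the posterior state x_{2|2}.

x_post = [-1.2823]

step 1: x^-=[-2.8800]  P^-=[0.7600]  H_jac=[-5.7600]  S=[25.6750]  K=[-0.1705]  nu=[-11.2844]  x^+=[-0.9560]  P^+=[0.0136]
step 2: x^-=[-0.9560]  P^-=[0.2436]  H_jac=[-1.9120]  S=[1.3506]  K=[-0.3449]  nu=[0.9461]  x^+=[-1.2823]  P^+=[0.0830]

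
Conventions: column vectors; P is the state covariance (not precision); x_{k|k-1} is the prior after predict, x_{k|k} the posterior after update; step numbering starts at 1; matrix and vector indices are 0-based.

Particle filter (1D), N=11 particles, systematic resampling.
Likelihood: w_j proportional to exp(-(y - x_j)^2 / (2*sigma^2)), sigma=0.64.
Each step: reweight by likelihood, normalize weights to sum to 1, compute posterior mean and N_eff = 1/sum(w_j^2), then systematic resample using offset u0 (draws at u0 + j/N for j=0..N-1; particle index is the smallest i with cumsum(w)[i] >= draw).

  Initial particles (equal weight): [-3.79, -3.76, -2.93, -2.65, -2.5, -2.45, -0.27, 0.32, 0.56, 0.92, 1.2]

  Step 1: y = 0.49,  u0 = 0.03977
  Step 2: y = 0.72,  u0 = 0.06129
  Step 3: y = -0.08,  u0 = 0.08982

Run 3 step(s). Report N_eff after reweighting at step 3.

N_eff = 8.9208

step 1: w=[0.0000, 0.0000, 0.0000, 0.0000, 0.0000, 0.0000, 0.1303, 0.2546, 0.2621, 0.2104, 0.1425]  mean=0.5577  Neff=4.6489  idx=[6, 7, 7, 7, 8, 8, 8, 9, 9, 10, 10]
step 2: w=[0.0332, 0.0905, 0.0905, 0.0905, 0.1066, 0.1066, 0.1066, 0.1047, 0.1047, 0.0830, 0.0830]  mean=0.6489  Neff=10.4733  idx=[1, 2, 3, 4, 5, 5, 6, 7, 8, 9, 10]
step 3: w=[0.1429, 0.1429, 0.1429, 0.1054, 0.1054, 0.1054, 0.1054, 0.0513, 0.0513, 0.0235, 0.0235]  mean=0.5241  Neff=8.9208  idx=[0, 1, 1, 2, 3, 4, 4, 5, 6, 8, 10]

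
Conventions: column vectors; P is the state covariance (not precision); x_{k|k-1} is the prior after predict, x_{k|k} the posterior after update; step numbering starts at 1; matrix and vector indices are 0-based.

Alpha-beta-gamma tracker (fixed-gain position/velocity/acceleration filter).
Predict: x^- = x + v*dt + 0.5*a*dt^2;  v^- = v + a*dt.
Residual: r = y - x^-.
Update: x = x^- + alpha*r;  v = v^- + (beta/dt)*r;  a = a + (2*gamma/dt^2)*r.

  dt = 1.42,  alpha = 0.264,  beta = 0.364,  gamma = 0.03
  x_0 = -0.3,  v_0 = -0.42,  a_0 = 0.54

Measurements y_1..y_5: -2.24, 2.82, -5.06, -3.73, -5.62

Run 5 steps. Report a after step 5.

step 1: x_pred=-0.3520  r=-1.8880  x^+=-0.8504  v^+=-0.1372  a^+=0.4838
step 2: x_pred=-0.5574  r=3.3774  x^+=0.3342  v^+=1.4156  a^+=0.5843
step 3: x_pred=2.9335  r=-7.9935  x^+=0.8232  v^+=0.1963  a^+=0.3465
step 4: x_pred=1.4513  r=-5.1813  x^+=0.0834  v^+=-0.6399  a^+=0.1923
step 5: x_pred=-0.6313  r=-4.9887  x^+=-1.9483  v^+=-1.6456  a^+=0.0438

a_post = 0.0438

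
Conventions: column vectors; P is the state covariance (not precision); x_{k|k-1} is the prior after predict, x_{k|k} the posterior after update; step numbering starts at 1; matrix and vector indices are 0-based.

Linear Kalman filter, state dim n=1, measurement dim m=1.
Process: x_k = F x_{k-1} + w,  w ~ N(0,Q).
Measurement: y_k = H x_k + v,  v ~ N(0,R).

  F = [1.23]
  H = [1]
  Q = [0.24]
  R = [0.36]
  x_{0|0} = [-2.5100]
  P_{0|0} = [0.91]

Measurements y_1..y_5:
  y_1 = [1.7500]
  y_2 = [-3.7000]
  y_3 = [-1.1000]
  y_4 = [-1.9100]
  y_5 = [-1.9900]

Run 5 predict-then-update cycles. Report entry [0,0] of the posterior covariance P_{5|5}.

P_post[0,0] = 0.2215

step 1: x^-=[-3.0873]  P^-=[1.6167]  S=[1.9767]  K=[0.8179]  nu=[4.8373]  x^+=[0.8690]  P^+=[0.2944]
step 2: x^-=[1.0689]  P^-=[0.6855]  S=[1.0455]  K=[0.6557]  nu=[-4.7689]  x^+=[-2.0578]  P^+=[0.2360]
step 3: x^-=[-2.5311]  P^-=[0.5971]  S=[0.9571]  K=[0.6239]  nu=[1.4311]  x^+=[-1.6383]  P^+=[0.2246]
step 4: x^-=[-2.0151]  P^-=[0.5798]  S=[0.9398]  K=[0.6169]  nu=[0.1051]  x^+=[-1.9503]  P^+=[0.2221]
step 5: x^-=[-2.3988]  P^-=[0.5760]  S=[0.9360]  K=[0.6154]  nu=[0.4088]  x^+=[-2.1472]  P^+=[0.2215]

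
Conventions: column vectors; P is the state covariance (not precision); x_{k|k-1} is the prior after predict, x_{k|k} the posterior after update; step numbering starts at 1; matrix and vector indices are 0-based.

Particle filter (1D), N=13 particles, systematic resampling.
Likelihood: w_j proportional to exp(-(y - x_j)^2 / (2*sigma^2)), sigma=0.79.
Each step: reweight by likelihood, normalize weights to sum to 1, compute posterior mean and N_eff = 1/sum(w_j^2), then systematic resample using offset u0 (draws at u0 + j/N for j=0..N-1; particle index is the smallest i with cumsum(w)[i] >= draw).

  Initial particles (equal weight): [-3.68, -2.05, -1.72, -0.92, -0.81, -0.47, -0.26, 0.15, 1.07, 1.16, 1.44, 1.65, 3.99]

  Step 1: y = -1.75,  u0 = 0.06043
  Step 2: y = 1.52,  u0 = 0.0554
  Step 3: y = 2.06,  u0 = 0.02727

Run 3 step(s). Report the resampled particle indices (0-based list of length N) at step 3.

step 1: w=[0.0143, 0.2624, 0.2818, 0.1624, 0.1390, 0.0759, 0.0476, 0.0156, 0.0005, 0.0003, 0.0001, 0.0000, 0.0000]  mean=-1.3819  Neff=4.9389  idx=[1, 1, 1, 2, 2, 2, 2, 3, 3, 4, 4, 5, 7]
step 2: w=[0.0001, 0.0001, 0.0001, 0.0007, 0.0007, 0.0007, 0.0007, 0.0275, 0.0275, 0.0419, 0.0419, 0.1360, 0.7218]  mean=-0.0800  Neff=1.8365  idx=[8, 10, 11, 12, 12, 12, 12, 12, 12, 12, 12, 12, 12]
step 3: w=[0.0015, 0.0025, 0.0109, 0.0985, 0.0985, 0.0985, 0.0985, 0.0985, 0.0985, 0.0985, 0.0985, 0.0985, 0.0985]  mean=0.1393  Neff=10.2902  idx=[3, 3, 4, 5, 6, 7, 7, 8, 9, 10, 10, 11, 12]

resampled_idx = [3, 3, 4, 5, 6, 7, 7, 8, 9, 10, 10, 11, 12]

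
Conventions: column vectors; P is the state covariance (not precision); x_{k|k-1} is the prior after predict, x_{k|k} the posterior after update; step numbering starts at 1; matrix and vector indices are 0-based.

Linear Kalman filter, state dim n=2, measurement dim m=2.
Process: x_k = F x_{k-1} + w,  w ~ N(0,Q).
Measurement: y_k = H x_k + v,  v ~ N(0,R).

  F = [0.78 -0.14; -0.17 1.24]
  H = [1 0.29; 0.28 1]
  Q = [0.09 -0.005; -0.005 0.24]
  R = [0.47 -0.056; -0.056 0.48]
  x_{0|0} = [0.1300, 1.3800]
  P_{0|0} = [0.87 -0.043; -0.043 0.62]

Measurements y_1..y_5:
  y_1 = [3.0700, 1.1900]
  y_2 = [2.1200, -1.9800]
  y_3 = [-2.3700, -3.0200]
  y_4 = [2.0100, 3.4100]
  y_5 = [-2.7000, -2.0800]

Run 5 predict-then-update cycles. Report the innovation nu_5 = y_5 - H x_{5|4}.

innov = [-3.3536, -2.9790]

step 1: x^-=[-0.0918, 1.6891]  P^-=[0.6409 -0.2706; -0.2706 1.2366]  S=[1.0579 0.1895; 0.1895 1.6153]  K=[0.5533 -0.1213; -0.0465 0.7241]  nu=[2.6720, -0.4734]  x^+=[1.4441, 1.2221]  P^+=[0.3186 -0.1784; -0.1784 0.4001]
step 2: x^-=[0.9553, 1.2699]  P^-=[0.3307 -0.2935; -0.2935 0.9397]  S=[0.7094 -0.0083; -0.0083 1.2812]  K=[0.3443 -0.1546; -0.0218 0.6691]  nu=[0.7964, -3.5174]  x^+=[1.7734, -1.1011]  P^+=[0.2151 -0.1537; -0.1537 0.3654]
step 3: x^-=[1.5374, -1.6669]  P^-=[0.2616 -0.2493; -0.2493 0.8729]  S=[0.6604 0.0009; 0.0009 1.2338]  K=[0.2868 -0.1429; 0.0050 0.6509]  nu=[-3.4240, -1.7836]  x^+=[0.8103, -2.8450]  P^+=[0.1821 -0.1356; -0.1356 0.3501]
step 4: x^-=[1.0303, -3.6655]  P^-=[0.2373 -0.2244; -0.2244 0.8408]  S=[0.6479 0.0117; 0.0117 1.2138]  K=[0.2682 -0.1327; 0.0185 0.6408]  nu=[2.0427, 6.7870]  x^+=[0.6777, 0.7214]  P^+=[0.1701 -0.1264; -0.1264 0.3419]
step 5: x^-=[0.4276, 0.7793]  P^-=[0.2278 -0.2121; -0.2121 0.8239]  S=[0.6441 0.0174; 0.0174 1.2030]  K=[0.2616 -0.1271; 0.0245 0.6352]  nu=[-3.3536, -2.9790]  x^+=[-0.0712, -1.1950]  P^+=[0.1655 -0.1220; -0.1220 0.3377]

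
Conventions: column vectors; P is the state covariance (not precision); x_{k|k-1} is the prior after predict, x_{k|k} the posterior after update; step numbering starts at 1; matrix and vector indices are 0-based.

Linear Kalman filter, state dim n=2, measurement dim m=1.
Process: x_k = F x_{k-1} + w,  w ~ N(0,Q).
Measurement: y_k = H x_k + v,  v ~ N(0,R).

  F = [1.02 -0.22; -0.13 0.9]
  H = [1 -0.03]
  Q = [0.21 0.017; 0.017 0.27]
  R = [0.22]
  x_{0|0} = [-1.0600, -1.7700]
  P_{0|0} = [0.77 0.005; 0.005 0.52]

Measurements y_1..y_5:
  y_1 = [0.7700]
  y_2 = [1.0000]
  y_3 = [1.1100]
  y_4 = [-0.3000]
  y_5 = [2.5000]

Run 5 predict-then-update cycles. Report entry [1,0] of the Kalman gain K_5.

step 1: x^-=[-0.6918, -1.4552]  P^-=[1.0340 -0.1833; -0.1833 0.7030]  S=[1.2657]  K=[0.8213; -0.1615]  nu=[1.4181]  x^+=[0.4730, -1.6842]  P^+=[0.1802 -0.0154; -0.0154 0.6700]
step 2: x^-=[0.8530, -1.5773]  P^-=[0.4369 -0.1542; -0.1542 0.8194]  S=[0.6669]  K=[0.6621; -0.2681]  nu=[0.0997]  x^+=[0.9190, -1.6040]  P^+=[0.1446 -0.0358; -0.0358 0.7715]
step 3: x^-=[1.2902, -1.5631]  P^-=[0.4138 -0.1888; -0.1888 0.9057]  S=[0.6460]  K=[0.6494; -0.3344]  nu=[-0.2271]  x^+=[1.1427, -1.4871]  P^+=[0.1414 -0.0486; -0.0486 0.8335]
step 4: x^-=[1.4928, -1.4870]  P^-=[0.4193 -0.2127; -0.2127 0.9589]  S=[0.6529]  K=[0.6519; -0.3699]  nu=[-1.8374]  x^+=[0.2949, -0.8073]  P^+=[0.1418 -0.0553; -0.0553 0.8695]
step 5: x^-=[0.4784, -0.7649]  P^-=[0.4244 -0.2263; -0.2263 0.9897]  S=[0.6589]  K=[0.6544; -0.3885]  nu=[1.9986]  x^+=[1.7864, -1.5415]  P^+=[0.1422 -0.0588; -0.0588 0.8902]

K[1,0] = -0.3885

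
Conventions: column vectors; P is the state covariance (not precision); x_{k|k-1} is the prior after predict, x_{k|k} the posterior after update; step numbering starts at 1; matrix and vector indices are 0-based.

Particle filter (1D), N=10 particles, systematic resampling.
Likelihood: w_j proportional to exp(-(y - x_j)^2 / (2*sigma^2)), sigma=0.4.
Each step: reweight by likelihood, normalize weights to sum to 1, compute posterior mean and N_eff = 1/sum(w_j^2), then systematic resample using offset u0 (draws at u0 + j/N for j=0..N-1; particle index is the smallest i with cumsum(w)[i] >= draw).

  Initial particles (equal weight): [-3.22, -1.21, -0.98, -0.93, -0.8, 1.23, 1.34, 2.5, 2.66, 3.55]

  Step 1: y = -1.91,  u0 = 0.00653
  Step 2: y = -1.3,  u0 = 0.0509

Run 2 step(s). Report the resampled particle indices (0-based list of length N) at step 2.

step 1: w=[0.0131, 0.6025, 0.1867, 0.1385, 0.0593, 0.0000, 0.0000, 0.0000, 0.0000, 0.0000]  mean=-1.1302  Neff=2.3771  idx=[0, 1, 1, 1, 1, 1, 1, 2, 3, 3]
step 2: w=[0.0000, 0.1237, 0.1237, 0.1237, 0.1237, 0.1237, 0.1237, 0.0922, 0.0827, 0.0827]  mean=-1.1425  Neff=8.7691  idx=[1, 2, 3, 3, 4, 5, 6, 7, 8, 9]

resampled_idx = [1, 2, 3, 3, 4, 5, 6, 7, 8, 9]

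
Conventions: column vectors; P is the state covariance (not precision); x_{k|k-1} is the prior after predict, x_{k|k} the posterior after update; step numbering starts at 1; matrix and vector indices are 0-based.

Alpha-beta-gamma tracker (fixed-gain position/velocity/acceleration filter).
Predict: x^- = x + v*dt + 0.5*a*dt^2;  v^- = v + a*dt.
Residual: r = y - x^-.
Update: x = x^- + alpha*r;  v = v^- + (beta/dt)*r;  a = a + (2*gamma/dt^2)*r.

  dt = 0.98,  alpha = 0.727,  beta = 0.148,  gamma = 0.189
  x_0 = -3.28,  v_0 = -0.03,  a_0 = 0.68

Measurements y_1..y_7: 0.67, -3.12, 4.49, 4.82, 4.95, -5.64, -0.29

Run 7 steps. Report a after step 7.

a_post = -5.8465

step 1: x_pred=-2.9829  r=3.6529  x^+=-0.3272  v^+=1.1881  a^+=2.1177
step 2: x_pred=1.8540  r=-4.9740  x^+=-1.7621  v^+=2.5122  a^+=0.1600
step 3: x_pred=0.7767  r=3.7133  x^+=3.4763  v^+=3.2298  a^+=1.6215
step 4: x_pred=7.4202  r=-2.6002  x^+=5.5298  v^+=4.4262  a^+=0.5981
step 5: x_pred=10.1548  r=-5.2048  x^+=6.3709  v^+=4.2264  a^+=-1.4504
step 6: x_pred=9.8163  r=-15.4563  x^+=-1.4204  v^+=0.4708  a^+=-7.5338
step 7: x_pred=-4.5768  r=4.2868  x^+=-1.4603  v^+=-6.2650  a^+=-5.8465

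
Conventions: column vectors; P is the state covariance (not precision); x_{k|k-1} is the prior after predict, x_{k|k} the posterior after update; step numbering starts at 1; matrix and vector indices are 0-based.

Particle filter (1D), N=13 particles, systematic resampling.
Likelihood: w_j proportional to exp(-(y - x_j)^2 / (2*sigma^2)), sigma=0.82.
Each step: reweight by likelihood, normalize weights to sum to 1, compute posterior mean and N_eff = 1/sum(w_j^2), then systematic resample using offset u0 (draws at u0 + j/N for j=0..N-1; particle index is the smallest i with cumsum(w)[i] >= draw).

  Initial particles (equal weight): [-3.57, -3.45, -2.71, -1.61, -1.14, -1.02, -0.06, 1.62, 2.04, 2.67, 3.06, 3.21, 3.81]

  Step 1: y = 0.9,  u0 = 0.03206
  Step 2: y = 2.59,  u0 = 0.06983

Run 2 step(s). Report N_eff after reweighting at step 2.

N_eff = 7.4935

step 1: w=[0.0000, 0.0000, 0.0000, 0.0050, 0.0247, 0.0352, 0.2750, 0.3711, 0.2076, 0.0531, 0.0170, 0.0103, 0.0010]  mean=1.1666  Neff=3.8244  idx=[5, 6, 6, 6, 6, 7, 7, 7, 7, 8, 8, 8, 9]
step 2: w=[0.0000, 0.0010, 0.0010, 0.0010, 0.0010, 0.0920, 0.0920, 0.0920, 0.0920, 0.1479, 0.1479, 0.1479, 0.1843]  mean=1.9931  Neff=7.4935  idx=[5, 6, 7, 8, 9, 9, 10, 10, 11, 11, 12, 12, 12]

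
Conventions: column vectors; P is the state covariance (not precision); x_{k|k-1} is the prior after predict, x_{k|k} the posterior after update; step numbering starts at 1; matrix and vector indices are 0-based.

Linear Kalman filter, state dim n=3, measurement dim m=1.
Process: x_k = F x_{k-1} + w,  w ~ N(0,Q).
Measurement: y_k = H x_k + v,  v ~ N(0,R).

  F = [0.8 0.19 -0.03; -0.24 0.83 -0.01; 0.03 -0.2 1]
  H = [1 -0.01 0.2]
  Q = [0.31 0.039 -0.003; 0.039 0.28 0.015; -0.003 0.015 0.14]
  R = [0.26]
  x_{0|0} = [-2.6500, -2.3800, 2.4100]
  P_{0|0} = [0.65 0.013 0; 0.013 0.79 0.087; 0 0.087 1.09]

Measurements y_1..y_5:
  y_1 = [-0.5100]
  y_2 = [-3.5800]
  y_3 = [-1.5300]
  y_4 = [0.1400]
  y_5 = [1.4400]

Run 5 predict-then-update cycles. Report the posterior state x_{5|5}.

x_post = [0.2586, 1.1972, 2.9549]

step 1: x^-=[-2.6445, -1.3635, 2.8065]  P^-=[0.7585 0.0448 -0.0351; 0.0448 0.8552 -0.0584; -0.0351 -0.0584 1.2272]  S=[1.0529]  K=[0.7132; 0.0234; 0.2003]  nu=[1.5596]  x^+=[-1.5322, -1.3271, 3.1190]  P^+=[0.2228 0.0273 -0.1855; 0.0273 0.8546 -0.0633; -0.1855 -0.0633 1.1850]
step 2: x^-=[-1.5714, -0.7649, 3.3384]  P^-=[0.5024 0.1501 -0.2306; 0.1501 0.8710 -0.1464; -0.2306 -0.1464 1.3732]  S=[0.7228]  K=[0.6292; 0.1550; 0.0630]  nu=[-2.6839]  x^+=[-3.2603, -1.1810, 3.1693]  P^+=[0.2162 0.0795 -0.2592; 0.0795 0.8536 -0.1535; -0.2592 -0.1535 1.3703]
step 3: x^-=[-2.9277, -0.2295, 3.3077]  P^-=[0.5188 0.1860 -0.3209; 0.1860 0.8502 -0.2016; -0.3209 -0.2016 1.5896]  S=[0.7112]  K=[0.6366; 0.1929; -0.0013]  nu=[0.7339]  x^+=[-2.4605, -0.0879, 3.3067]  P^+=[0.2306 0.0987 -0.3203; 0.0987 0.8238 -0.2014; -0.3203 -0.2014 1.5896]
step 4: x^-=[-2.0843, 0.4845, 3.2505]  P^-=[0.5364 0.1918 -0.3871; 0.1918 0.8234 -0.2227; -0.3871 -0.2227 1.8229]  S=[0.7116]  K=[0.6423; 0.1954; -0.0285]  nu=[1.5791]  x^+=[-1.0701, 0.7929, 3.2055]  P^+=[0.2428 0.1025 -0.3741; 0.1025 0.7963 -0.2187; -0.3741 -0.2187 1.8223]
step 5: x^-=[-0.8016, 0.8829, 3.0148]  P^-=[0.5474 0.1880 -0.4397; 0.1880 0.8037 -0.2218; -0.4397 -0.2218 2.0582]  S=[0.7111]  K=[0.6435; 0.1908; -0.0363]  nu=[1.6475]  x^+=[0.2586, 1.1972, 2.9549]  P^+=[0.2529 0.1008 -0.4231; 0.1008 0.7778 -0.2169; -0.4231 -0.2169 2.0573]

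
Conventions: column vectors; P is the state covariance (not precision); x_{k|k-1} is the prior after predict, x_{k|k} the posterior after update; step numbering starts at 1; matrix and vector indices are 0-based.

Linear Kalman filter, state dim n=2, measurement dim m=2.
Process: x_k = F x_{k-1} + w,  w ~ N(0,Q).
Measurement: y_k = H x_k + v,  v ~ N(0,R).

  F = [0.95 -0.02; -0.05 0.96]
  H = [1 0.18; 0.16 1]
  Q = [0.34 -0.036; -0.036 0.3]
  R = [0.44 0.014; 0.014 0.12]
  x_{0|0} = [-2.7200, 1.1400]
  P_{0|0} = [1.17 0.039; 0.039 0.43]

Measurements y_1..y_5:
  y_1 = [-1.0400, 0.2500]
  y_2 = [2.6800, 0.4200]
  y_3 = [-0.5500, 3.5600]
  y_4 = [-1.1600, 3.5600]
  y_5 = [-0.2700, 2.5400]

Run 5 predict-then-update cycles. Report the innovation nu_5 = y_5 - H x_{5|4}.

step 1: x^-=[-2.6068, 1.2304]  P^-=[1.3946 -0.0642; -0.0642 0.6955]  S=[1.8340 0.2962; 0.2962 0.8306]  K=[0.7674 -0.0824; -0.1061 0.8628]  nu=[1.3453, -0.5633]  x^+=[-1.5280, 0.6016]  P^+=[0.3463 -0.0546; -0.0546 0.1108]
step 2: x^-=[-1.4636, 0.6540]  P^-=[0.6547 -0.1044; -0.1044 0.4082]  S=[1.0703 0.0848; 0.0848 0.5115]  K=[0.6020 -0.0991; -0.0907 0.7804]  nu=[4.0259, 0.0002]  x^+=[0.9598, 0.2889]  P^+=[0.2719 -0.0470; -0.0470 0.0999]
step 3: x^-=[0.9061, 0.2293]  P^-=[0.5872 -0.0937; -0.0937 0.3972]  S=[1.0064 0.0830; 0.0830 0.5023]  K=[0.5746 -0.0945; -0.0860 0.7752]  nu=[-1.4973, 3.1857]  x^+=[-0.2554, 2.8279]  P^+=[0.2596 -0.0448; -0.0448 0.0990]
step 4: x^-=[-0.2992, 2.7275]  P^-=[0.5760 -0.0912; -0.0912 0.3962]  S=[0.9960 0.0837; 0.0837 0.5018]  K=[0.5696 -0.0930; -0.0850 0.7747]  nu=[-1.3518, 0.8803]  x^+=[-1.1511, 3.5245]  P^+=[0.2573 -0.0444; -0.0444 0.0989]
step 5: x^-=[-1.1640, 3.4410]  P^-=[0.5740 -0.0906; -0.0906 0.3960]  S=[0.9942 0.0839; 0.0839 0.5017]  K=[0.5687 -0.0927; -0.0848 0.7746]  nu=[0.2746, -0.7148]  x^+=[-0.9416, 2.8641]  P^+=[0.2569 -0.0443; -0.0443 0.0988]

innov = [0.2746, -0.7148]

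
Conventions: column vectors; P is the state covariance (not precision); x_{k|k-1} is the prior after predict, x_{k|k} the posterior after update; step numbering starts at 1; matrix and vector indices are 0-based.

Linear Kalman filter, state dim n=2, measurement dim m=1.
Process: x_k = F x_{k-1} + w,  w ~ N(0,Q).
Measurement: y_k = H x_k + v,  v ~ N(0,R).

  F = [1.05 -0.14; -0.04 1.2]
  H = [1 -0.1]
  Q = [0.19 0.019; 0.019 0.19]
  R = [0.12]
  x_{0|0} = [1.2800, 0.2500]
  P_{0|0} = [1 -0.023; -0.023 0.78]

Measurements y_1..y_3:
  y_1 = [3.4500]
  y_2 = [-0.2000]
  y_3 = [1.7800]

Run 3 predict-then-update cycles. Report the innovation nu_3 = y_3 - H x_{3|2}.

step 1: x^-=[1.3090, 0.2488]  P^-=[1.3146 -0.1831; -0.1831 1.3170]  S=[1.4843]  K=[0.8979; -0.2121]  nu=[2.1659]  x^+=[3.2538, -0.2106]  P^+=[0.1177 0.0996; 0.0996 1.2502]
step 2: x^-=[3.4460, -0.3829]  P^-=[0.3150 -0.0700; -0.0700 1.9810]  S=[0.4688]  K=[0.6869; -0.5718]  nu=[-3.6843]  x^+=[0.9154, 1.7238]  P^+=[0.0938 0.1142; 0.1142 1.8277]
step 3: x^-=[0.7199, 2.0319]  P^-=[0.2957 -0.1475; -0.1475 2.8110]  S=[0.4733]  K=[0.6559; -0.9055]  nu=[1.2633]  x^+=[1.5485, 0.8879]  P^+=[0.0921 0.1336; 0.1336 2.4229]

innov = [1.2633]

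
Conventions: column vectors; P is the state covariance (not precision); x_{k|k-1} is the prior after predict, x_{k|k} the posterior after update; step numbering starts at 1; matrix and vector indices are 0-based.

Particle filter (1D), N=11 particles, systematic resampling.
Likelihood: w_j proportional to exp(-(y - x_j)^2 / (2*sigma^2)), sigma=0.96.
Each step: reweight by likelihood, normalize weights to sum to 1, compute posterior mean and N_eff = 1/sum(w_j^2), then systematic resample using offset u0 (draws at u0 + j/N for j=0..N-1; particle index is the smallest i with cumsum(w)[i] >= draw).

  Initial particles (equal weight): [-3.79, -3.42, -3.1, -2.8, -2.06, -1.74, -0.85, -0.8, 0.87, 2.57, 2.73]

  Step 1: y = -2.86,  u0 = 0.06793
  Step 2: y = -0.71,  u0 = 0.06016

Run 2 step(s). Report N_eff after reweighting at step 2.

N_eff = 3.7306

step 1: w=[0.1287, 0.1735, 0.1994, 0.2053, 0.1454, 0.1042, 0.0230, 0.0206, 0.0001, 0.0000, 0.0000]  mean=-2.7904  Neff=6.1927  idx=[0, 1, 1, 2, 2, 3, 3, 3, 4, 5, 6]
step 2: w=[0.0025, 0.0080, 0.0080, 0.0193, 0.0193, 0.0400, 0.0400, 0.0400, 0.1592, 0.2406, 0.4233]  mean=-1.6257  Neff=3.7306  idx=[5, 7, 8, 8, 9, 9, 10, 10, 10, 10, 10]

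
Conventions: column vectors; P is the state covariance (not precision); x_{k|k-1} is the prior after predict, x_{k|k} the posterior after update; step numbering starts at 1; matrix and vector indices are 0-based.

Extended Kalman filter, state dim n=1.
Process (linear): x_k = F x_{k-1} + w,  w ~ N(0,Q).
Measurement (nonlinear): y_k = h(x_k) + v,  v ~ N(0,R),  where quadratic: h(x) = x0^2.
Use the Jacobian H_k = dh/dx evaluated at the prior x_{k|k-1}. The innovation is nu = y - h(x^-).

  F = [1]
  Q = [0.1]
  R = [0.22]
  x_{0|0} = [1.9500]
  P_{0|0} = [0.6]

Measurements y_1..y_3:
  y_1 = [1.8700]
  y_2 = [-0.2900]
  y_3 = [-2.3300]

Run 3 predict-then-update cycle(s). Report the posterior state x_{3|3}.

x_post = [-0.2943]

step 1: x^-=[1.9500]  P^-=[0.7000]  H_jac=[3.9000]  S=[10.8670]  K=[0.2512]  nu=[-1.9325]  x^+=[1.4645]  P^+=[0.0142]
step 2: x^-=[1.4645]  P^-=[0.1142]  H_jac=[2.9290]  S=[1.1995]  K=[0.2788]  nu=[-2.4348]  x^+=[0.7857]  P^+=[0.0209]
step 3: x^-=[0.7857]  P^-=[0.1209]  H_jac=[1.5714]  S=[0.5186]  K=[0.3664]  nu=[-2.9473]  x^+=[-0.2943]  P^+=[0.0513]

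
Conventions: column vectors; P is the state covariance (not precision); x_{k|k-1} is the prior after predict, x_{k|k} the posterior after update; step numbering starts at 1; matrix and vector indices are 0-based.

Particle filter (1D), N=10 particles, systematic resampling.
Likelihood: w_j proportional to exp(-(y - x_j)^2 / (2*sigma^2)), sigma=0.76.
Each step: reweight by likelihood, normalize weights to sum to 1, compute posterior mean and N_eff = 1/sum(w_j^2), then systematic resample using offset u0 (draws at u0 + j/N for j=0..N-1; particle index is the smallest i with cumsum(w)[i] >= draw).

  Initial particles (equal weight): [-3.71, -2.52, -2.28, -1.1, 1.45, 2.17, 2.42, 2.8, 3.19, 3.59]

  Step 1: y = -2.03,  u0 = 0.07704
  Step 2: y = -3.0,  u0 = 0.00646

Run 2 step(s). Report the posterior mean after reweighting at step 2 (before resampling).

step 1: w=[0.0375, 0.3502, 0.4084, 0.2039, 0.0000, 0.0000, 0.0000, 0.0000, 0.0000, 0.0000]  mean=-2.1770  Neff=3.0082  idx=[1, 1, 1, 1, 2, 2, 2, 2, 3, 3]
step 2: w=[0.1384, 0.1384, 0.1384, 0.1384, 0.1079, 0.1079, 0.1079, 0.1079, 0.0074, 0.0074]  mean=-2.3954  Neff=8.1109  idx=[0, 0, 1, 2, 2, 3, 4, 5, 6, 7]

post_mean = -2.3954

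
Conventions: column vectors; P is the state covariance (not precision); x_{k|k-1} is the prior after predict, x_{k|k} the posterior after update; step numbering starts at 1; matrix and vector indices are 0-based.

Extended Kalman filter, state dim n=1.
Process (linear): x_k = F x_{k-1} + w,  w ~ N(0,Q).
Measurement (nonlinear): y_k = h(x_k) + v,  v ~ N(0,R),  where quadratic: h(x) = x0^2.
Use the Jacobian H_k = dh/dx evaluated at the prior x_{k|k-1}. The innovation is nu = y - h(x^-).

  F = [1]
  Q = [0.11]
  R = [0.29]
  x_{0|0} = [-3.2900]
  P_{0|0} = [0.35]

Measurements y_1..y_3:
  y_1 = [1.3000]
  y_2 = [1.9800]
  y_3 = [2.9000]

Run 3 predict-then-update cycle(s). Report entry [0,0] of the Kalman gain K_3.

step 1: x^-=[-3.2900]  P^-=[0.4600]  H_jac=[-6.5800]  S=[20.2063]  K=[-0.1498]  nu=[-9.5241]  x^+=[-1.8633]  P^+=[0.0066]
step 2: x^-=[-1.8633]  P^-=[0.1166]  H_jac=[-3.7267]  S=[1.9094]  K=[-0.2276]  nu=[-1.4920]  x^+=[-1.5238]  P^+=[0.0177]
step 3: x^-=[-1.5238]  P^-=[0.1277]  H_jac=[-3.0476]  S=[1.4761]  K=[-0.2637]  nu=[0.5781]  x^+=[-1.6762]  P^+=[0.0251]

K[0,0] = -0.2637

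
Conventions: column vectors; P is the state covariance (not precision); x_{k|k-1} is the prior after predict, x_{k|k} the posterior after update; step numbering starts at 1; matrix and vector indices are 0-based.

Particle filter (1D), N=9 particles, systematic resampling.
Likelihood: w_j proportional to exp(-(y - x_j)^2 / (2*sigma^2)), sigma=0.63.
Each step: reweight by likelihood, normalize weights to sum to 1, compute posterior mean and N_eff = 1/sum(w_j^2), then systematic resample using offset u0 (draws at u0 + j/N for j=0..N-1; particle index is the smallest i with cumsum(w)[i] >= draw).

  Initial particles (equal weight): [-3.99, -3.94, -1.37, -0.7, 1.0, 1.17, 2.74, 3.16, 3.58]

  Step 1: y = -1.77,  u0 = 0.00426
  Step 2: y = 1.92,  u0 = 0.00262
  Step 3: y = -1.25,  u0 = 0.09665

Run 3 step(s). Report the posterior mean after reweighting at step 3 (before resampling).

step 1: w=[0.0019, 0.0025, 0.7722, 0.2233, 0.0001, 0.0000, 0.0000, 0.0000, 0.0000]  mean=-1.2316  Neff=1.5475  idx=[1, 2, 2, 2, 2, 2, 2, 3, 3]
step 2: w=[0.0000, 0.0033, 0.0033, 0.0033, 0.0033, 0.0033, 0.0033, 0.4900, 0.4900]  mean=-0.7134  Neff=2.0824  idx=[1, 7, 7, 7, 7, 8, 8, 8, 8]
step 3: w=[0.1523, 0.1060, 0.1060, 0.1060, 0.1060, 0.1060, 0.1060, 0.1060, 0.1060]  mean=-0.8021  Neff=8.8479  idx=[0, 1, 2, 3, 4, 5, 6, 7, 8]

post_mean = -0.8021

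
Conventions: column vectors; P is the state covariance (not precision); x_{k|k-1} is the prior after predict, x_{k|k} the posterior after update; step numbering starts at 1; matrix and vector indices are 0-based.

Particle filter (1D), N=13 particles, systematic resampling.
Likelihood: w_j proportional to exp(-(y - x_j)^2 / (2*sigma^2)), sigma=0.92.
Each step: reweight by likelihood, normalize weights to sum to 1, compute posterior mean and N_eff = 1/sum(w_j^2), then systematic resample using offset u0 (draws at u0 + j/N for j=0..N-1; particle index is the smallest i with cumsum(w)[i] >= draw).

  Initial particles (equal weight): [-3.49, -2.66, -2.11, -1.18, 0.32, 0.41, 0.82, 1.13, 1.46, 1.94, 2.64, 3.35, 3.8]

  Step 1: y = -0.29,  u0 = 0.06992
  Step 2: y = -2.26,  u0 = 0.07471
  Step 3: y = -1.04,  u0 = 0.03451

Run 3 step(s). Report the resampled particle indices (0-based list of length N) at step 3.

resampled_idx = [0, 1, 2, 3, 4, 5, 6, 6, 7, 8, 9, 10, 11]

step 1: w=[0.0007, 0.0108, 0.0420, 0.1860, 0.2383, 0.2223, 0.1434, 0.0902, 0.0486, 0.0157, 0.0019, 0.0001, 0.0000]  mean=0.1548  Neff=5.7472  idx=[3, 3, 3, 4, 4, 4, 5, 5, 5, 6, 6, 7, 9]
step 2: w=[0.3103, 0.3103, 0.3103, 0.0121, 0.0121, 0.0121, 0.0092, 0.0092, 0.0092, 0.0023, 0.0023, 0.0007, 0.0000]  mean=-1.0710  Neff=3.4535  idx=[0, 0, 0, 0, 1, 1, 1, 1, 2, 2, 2, 2, 10]
step 3: w=[0.0824, 0.0824, 0.0824, 0.0824, 0.0824, 0.0824, 0.0824, 0.0824, 0.0824, 0.0824, 0.0824, 0.0824, 0.0108]  mean=-1.1584  Neff=12.2460  idx=[0, 1, 2, 3, 4, 5, 6, 6, 7, 8, 9, 10, 11]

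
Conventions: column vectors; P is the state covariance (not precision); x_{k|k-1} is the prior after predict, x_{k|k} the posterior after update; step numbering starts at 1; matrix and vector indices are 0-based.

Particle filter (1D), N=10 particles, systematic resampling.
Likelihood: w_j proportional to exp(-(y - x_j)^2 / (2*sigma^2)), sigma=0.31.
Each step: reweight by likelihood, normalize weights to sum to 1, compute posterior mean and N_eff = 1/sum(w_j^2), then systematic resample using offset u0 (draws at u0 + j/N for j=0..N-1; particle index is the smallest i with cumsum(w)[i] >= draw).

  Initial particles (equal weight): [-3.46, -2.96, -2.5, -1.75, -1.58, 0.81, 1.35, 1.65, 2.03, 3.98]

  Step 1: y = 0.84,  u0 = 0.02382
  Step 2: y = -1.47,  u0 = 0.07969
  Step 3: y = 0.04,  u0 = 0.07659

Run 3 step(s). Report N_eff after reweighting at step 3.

N_eff = 10.0000

step 1: w=[0.0000, 0.0000, 0.0000, 0.0000, 0.0000, 0.7732, 0.2007, 0.0256, 0.0005, 0.0000]  mean=0.9405  Neff=1.5654  idx=[5, 5, 5, 5, 5, 5, 5, 5, 6, 6]
step 2: w=[0.1250, 0.1250, 0.1250, 0.1250, 0.1250, 0.1250, 0.1250, 0.1250, 0.0000, 0.0000]  mean=0.8100  Neff=8.0000  idx=[0, 1, 2, 3, 3, 4, 5, 6, 7, 7]
step 3: w=[0.1000, 0.1000, 0.1000, 0.1000, 0.1000, 0.1000, 0.1000, 0.1000, 0.1000, 0.1000]  mean=0.8100  Neff=10.0000  idx=[0, 1, 2, 3, 4, 5, 6, 7, 8, 9]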